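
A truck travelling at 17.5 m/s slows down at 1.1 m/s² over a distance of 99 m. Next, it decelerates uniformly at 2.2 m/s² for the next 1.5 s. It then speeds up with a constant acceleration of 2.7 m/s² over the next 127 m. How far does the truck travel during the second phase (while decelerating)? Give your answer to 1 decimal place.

Phase 1 (decelerating): v₀ = 17.5 m/s, a = -1.1 m/s².
v² = v₀² + 2aΔx = 17.5² + 2·-1.1·99 = 88.4 → v = 9.40 m/s
t = (v − v₀)/a = (9.40 − 17.5)/-1.1 = 7.36 s

Phase 2 (decelerating): v₀ = 9.40 m/s, a = -2.2 m/s².
v = v₀ + at = 9.40 + (-2.2)(1.5) = 6.10 m/s
Δx = v₀t + ½at² = 9.40·1.5 + 0.5·-2.2·1.5² = 11.6 m
Distance in phase 2 = 11.6 m

11.6 m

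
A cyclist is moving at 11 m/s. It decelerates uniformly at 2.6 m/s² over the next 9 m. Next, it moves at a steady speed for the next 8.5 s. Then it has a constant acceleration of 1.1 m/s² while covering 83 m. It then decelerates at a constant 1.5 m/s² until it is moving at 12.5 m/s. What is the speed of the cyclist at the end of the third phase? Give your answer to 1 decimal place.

16.0 m/s

Phase 1 (decelerating): v₀ = 11.0 m/s, a = -2.6 m/s².
v² = v₀² + 2aΔx = 11.0² + 2·-2.6·9 = 74.2 → v = 8.61 m/s
t = (v − v₀)/a = (8.61 − 11.0)/-2.6 = 0.918 s

Phase 2 (constant speed): v₀ = 8.61 m/s, a = 0 m/s².
v = v₀ + at = 8.61 + (0)(8.5) = 8.61 m/s
Δx = v₀t + ½at² = 8.61·8.5 + 0.5·0·8.5² = 73.2 m

Phase 3 (accelerating): v₀ = 8.61 m/s, a = 1.1 m/s².
v² = v₀² + 2aΔx = 8.61² + 2·1.1·83 = 257 → v = 16.0 m/s
t = (v − v₀)/a = (16.0 − 8.61)/1.1 = 6.74 s
Speed at end of phase 3 = 16.0 m/s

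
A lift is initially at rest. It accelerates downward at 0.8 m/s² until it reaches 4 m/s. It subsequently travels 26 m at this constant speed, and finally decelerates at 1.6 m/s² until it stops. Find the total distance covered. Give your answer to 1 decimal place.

Phase 1 (accelerating): v₀ = 0 m/s, a = 0.8 m/s².
v = v₀ + at → t = (4 − 0) / 0.8 = 5.00 s
v² = v₀² + 2aΔx → Δx = (4² − 0²)/(2·0.8) = 10.0 m

Phase 2 (constant speed): v₀ = 4.00 m/s, a = 0 m/s².
Constant speed: t = d/v = 26/4.00 = 6.50 s

Phase 3 (decelerating): v₀ = 4.00 m/s, a = -1.6 m/s².
v = v₀ + at → t = (0 − 4.00) / -1.6 = 2.50 s
v² = v₀² + 2aΔx → Δx = (0² − 4.00²)/(2·-1.6) = 5.00 m
Total distance = 10.0 + 26.0 + 5.00 = 41.0 m

41.0 m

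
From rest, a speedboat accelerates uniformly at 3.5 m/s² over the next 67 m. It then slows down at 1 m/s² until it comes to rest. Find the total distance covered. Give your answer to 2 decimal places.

Phase 1 (accelerating): v₀ = 0 m/s, a = 3.5 m/s².
v² = v₀² + 2aΔx = 0² + 2·3.5·67 = 469 → v = 21.7 m/s
t = (v − v₀)/a = (21.7 − 0)/3.5 = 6.19 s

Phase 2 (decelerating): v₀ = 21.7 m/s, a = -1 m/s².
v = v₀ + at → t = (0 − 21.7) / -1 = 21.7 s
v² = v₀² + 2aΔx → Δx = (0² − 21.7²)/(2·-1) = 234 m
Total distance = 67.0 + 234 = 302 m

301.50 m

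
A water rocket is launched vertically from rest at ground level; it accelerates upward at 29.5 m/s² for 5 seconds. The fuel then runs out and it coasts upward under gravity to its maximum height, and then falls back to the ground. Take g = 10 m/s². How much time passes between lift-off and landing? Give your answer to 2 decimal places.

Phase 1 (powered ascent): v₀ = 0 m/s, a = 29.5 m/s².
v = v₀ + at = 0 + (29.5)(5) = 148 m/s
Δx = v₀t + ½at² = 0·5 + 0.5·29.5·5² = 369 m

Phase 2 (coasting upward): v₀ = 148 m/s, a = -10 m/s².
v = v₀ + at → t = (0 − 148) / -10 = 14.8 s
v² = v₀² + 2aΔx → Δx = (0² − 148²)/(2·-10) = 1090 m

Phase 3 (free fall): v₀ = 0 m/s, a = -10 m/s².
Falls 1460 m from rest: t = √(2·1460/10) = 17.1 s; v = g·t = 171 m/s.
Total time = 5.00 + 14.8 + 17.1 = 36.8 s

36.82 s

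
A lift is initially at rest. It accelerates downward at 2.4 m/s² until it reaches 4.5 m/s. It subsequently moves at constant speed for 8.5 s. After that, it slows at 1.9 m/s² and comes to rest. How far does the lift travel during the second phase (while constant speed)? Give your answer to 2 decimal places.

Phase 1 (accelerating): v₀ = 0 m/s, a = 2.4 m/s².
v = v₀ + at → t = (4.5 − 0) / 2.4 = 1.88 s
v² = v₀² + 2aΔx → Δx = (4.5² − 0²)/(2·2.4) = 4.22 m

Phase 2 (constant speed): v₀ = 4.50 m/s, a = 0 m/s².
v = v₀ + at = 4.50 + (0)(8.5) = 4.50 m/s
Δx = v₀t + ½at² = 4.50·8.5 + 0.5·0·8.5² = 38.2 m
Distance in phase 2 = 38.2 m

38.25 m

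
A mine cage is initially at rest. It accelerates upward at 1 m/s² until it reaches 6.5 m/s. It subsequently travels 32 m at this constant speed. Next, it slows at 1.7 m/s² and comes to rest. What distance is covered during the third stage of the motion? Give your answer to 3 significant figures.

Phase 1 (accelerating): v₀ = 0 m/s, a = 1 m/s².
v = v₀ + at → t = (6.5 − 0) / 1 = 6.50 s
v² = v₀² + 2aΔx → Δx = (6.5² − 0²)/(2·1) = 21.1 m

Phase 2 (constant speed): v₀ = 6.50 m/s, a = 0 m/s².
Constant speed: t = d/v = 32/6.50 = 4.92 s

Phase 3 (decelerating): v₀ = 6.50 m/s, a = -1.7 m/s².
v = v₀ + at → t = (0 − 6.50) / -1.7 = 3.82 s
v² = v₀² + 2aΔx → Δx = (0² − 6.50²)/(2·-1.7) = 12.4 m
Distance in phase 3 = 12.4 m

12.4 m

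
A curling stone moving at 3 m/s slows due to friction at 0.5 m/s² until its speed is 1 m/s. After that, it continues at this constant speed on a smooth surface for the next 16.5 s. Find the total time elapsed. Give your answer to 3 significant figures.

Phase 1 (decelerating): v₀ = 3.00 m/s, a = -0.5 m/s².
v = v₀ + at → t = (1 − 3.00) / -0.5 = 4.00 s
v² = v₀² + 2aΔx → Δx = (1² − 3.00²)/(2·-0.5) = 8.00 m

Phase 2 (constant speed): v₀ = 1.00 m/s, a = 0 m/s².
v = v₀ + at = 1.00 + (0)(16.5) = 1.00 m/s
Δx = v₀t + ½at² = 1.00·16.5 + 0.5·0·16.5² = 16.5 m
Total time = 4.00 + 16.5 = 20.5 s

20.5 s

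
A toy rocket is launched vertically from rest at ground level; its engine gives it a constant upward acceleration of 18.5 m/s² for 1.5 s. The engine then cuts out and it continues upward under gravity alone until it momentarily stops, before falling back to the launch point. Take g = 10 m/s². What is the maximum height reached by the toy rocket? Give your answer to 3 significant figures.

59.3 m

Phase 1 (powered ascent): v₀ = 0 m/s, a = 18.5 m/s².
v = v₀ + at = 0 + (18.5)(1.5) = 27.8 m/s
Δx = v₀t + ½at² = 0·1.5 + 0.5·18.5·1.5² = 20.8 m

Phase 2 (coasting upward): v₀ = 27.8 m/s, a = -10 m/s².
v = v₀ + at → t = (0 − 27.8) / -10 = 2.77 s
v² = v₀² + 2aΔx → Δx = (0² − 27.8²)/(2·-10) = 38.5 m
Maximum height = 20.8 + 38.5 = 59.3 m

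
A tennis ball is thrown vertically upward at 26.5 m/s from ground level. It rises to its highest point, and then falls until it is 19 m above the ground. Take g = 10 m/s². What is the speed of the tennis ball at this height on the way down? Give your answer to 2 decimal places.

Phase 1 (rising): v₀ = 26.5 m/s, a = -10 m/s².
v = v₀ + at → t = (0 − 26.5) / -10 = 2.65 s
v² = v₀² + 2aΔx → Δx = (0² − 26.5²)/(2·-10) = 35.1 m

Phase 2 (falling): v₀ = 0 m/s, a = -10 m/s².
Falls 16.1 m from rest: t = √(2·16.1/10) = 1.80 s; v = g·t = 18.0 m/s.
Final speed = 18.0 m/s

17.95 m/s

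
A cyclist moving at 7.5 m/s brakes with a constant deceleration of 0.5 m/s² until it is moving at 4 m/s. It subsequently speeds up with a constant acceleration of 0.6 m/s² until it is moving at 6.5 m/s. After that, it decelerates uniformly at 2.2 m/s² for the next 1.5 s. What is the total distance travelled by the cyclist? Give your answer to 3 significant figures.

Phase 1 (decelerating): v₀ = 7.50 m/s, a = -0.5 m/s².
v = v₀ + at → t = (4 − 7.50) / -0.5 = 7.00 s
v² = v₀² + 2aΔx → Δx = (4² − 7.50²)/(2·-0.5) = 40.2 m

Phase 2 (accelerating): v₀ = 4.00 m/s, a = 0.6 m/s².
v = v₀ + at → t = (6.5 − 4.00) / 0.6 = 4.17 s
v² = v₀² + 2aΔx → Δx = (6.5² − 4.00²)/(2·0.6) = 21.9 m

Phase 3 (decelerating): v₀ = 6.50 m/s, a = -2.2 m/s².
v = v₀ + at = 6.50 + (-2.2)(1.5) = 3.20 m/s
Δx = v₀t + ½at² = 6.50·1.5 + 0.5·-2.2·1.5² = 7.28 m
Total distance = 40.2 + 21.9 + 7.28 = 69.4 m

69.4 m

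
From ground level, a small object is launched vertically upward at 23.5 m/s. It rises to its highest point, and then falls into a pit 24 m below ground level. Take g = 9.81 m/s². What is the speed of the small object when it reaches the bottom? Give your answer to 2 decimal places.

31.99 m/s

Phase 1 (rising): v₀ = 23.5 m/s, a = -9.81 m/s².
v = v₀ + at → t = (0 − 23.5) / -9.81 = 2.40 s
v² = v₀² + 2aΔx → Δx = (0² − 23.5²)/(2·-9.81) = 28.1 m

Phase 2 (falling): v₀ = 0 m/s, a = -9.81 m/s².
Falls 52.1 m from rest: t = √(2·52.1/9.81) = 3.26 s; v = g·t = 32.0 m/s.
Final speed = 32.0 m/s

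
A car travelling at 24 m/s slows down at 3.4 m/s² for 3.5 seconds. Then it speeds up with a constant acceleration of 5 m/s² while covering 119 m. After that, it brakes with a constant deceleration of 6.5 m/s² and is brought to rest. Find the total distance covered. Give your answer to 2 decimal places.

Phase 1 (decelerating): v₀ = 24.0 m/s, a = -3.4 m/s².
v = v₀ + at = 24.0 + (-3.4)(3.5) = 12.1 m/s
Δx = v₀t + ½at² = 24.0·3.5 + 0.5·-3.4·3.5² = 63.2 m

Phase 2 (accelerating): v₀ = 12.1 m/s, a = 5 m/s².
v² = v₀² + 2aΔx = 12.1² + 2·5·119 = 1340 → v = 36.6 m/s
t = (v − v₀)/a = (36.6 − 12.1)/5 = 4.89 s

Phase 3 (decelerating): v₀ = 36.6 m/s, a = -6.5 m/s².
v = v₀ + at → t = (0 − 36.6) / -6.5 = 5.62 s
v² = v₀² + 2aΔx → Δx = (0² − 36.6²)/(2·-6.5) = 103 m
Total distance = 63.2 + 119 + 103 = 285 m

284.98 m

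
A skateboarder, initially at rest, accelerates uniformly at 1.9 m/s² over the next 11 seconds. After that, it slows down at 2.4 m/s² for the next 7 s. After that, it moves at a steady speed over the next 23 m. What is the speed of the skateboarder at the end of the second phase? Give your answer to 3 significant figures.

Phase 1 (accelerating): v₀ = 0 m/s, a = 1.9 m/s².
v = v₀ + at = 0 + (1.9)(11) = 20.9 m/s
Δx = v₀t + ½at² = 0·11 + 0.5·1.9·11² = 115 m

Phase 2 (decelerating): v₀ = 20.9 m/s, a = -2.4 m/s².
v = v₀ + at = 20.9 + (-2.4)(7) = 4.10 m/s
Δx = v₀t + ½at² = 20.9·7 + 0.5·-2.4·7² = 87.5 m
Speed at end of phase 2 = 4.10 m/s

4.10 m/s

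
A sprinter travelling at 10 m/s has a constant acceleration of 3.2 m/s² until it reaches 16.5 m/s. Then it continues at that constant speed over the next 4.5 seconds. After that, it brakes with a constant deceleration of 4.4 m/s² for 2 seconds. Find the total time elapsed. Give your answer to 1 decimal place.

8.5 s

Phase 1 (accelerating): v₀ = 10.0 m/s, a = 3.2 m/s².
v = v₀ + at → t = (16.5 − 10.0) / 3.2 = 2.03 s
v² = v₀² + 2aΔx → Δx = (16.5² − 10.0²)/(2·3.2) = 26.9 m

Phase 2 (constant speed): v₀ = 16.5 m/s, a = 0 m/s².
v = v₀ + at = 16.5 + (0)(4.5) = 16.5 m/s
Δx = v₀t + ½at² = 16.5·4.5 + 0.5·0·4.5² = 74.2 m

Phase 3 (decelerating): v₀ = 16.5 m/s, a = -4.4 m/s².
v = v₀ + at = 16.5 + (-4.4)(2) = 7.70 m/s
Δx = v₀t + ½at² = 16.5·2 + 0.5·-4.4·2² = 24.2 m
Total time = 2.03 + 4.50 + 2.00 = 8.53 s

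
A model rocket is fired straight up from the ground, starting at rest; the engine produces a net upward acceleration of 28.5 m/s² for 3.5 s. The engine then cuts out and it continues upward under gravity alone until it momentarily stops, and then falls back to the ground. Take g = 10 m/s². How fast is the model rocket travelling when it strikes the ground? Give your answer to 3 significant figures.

116 m/s

Phase 1 (powered ascent): v₀ = 0 m/s, a = 28.5 m/s².
v = v₀ + at = 0 + (28.5)(3.5) = 99.8 m/s
Δx = v₀t + ½at² = 0·3.5 + 0.5·28.5·3.5² = 175 m

Phase 2 (coasting upward): v₀ = 99.8 m/s, a = -10 m/s².
v = v₀ + at → t = (0 − 99.8) / -10 = 9.97 s
v² = v₀² + 2aΔx → Δx = (0² − 99.8²)/(2·-10) = 498 m

Phase 3 (free fall): v₀ = 0 m/s, a = -10 m/s².
Falls 672 m from rest: t = √(2·672/10) = 11.6 s; v = g·t = 116 m/s.
Impact speed = 116 m/s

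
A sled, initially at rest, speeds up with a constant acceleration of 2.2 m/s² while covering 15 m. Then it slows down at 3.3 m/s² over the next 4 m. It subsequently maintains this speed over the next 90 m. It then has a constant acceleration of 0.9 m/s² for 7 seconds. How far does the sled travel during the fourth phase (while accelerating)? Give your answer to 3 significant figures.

66.1 m

Phase 1 (accelerating): v₀ = 0 m/s, a = 2.2 m/s².
v² = v₀² + 2aΔx = 0² + 2·2.2·15 = 66.0 → v = 8.12 m/s
t = (v − v₀)/a = (8.12 − 0)/2.2 = 3.69 s

Phase 2 (decelerating): v₀ = 8.12 m/s, a = -3.3 m/s².
v² = v₀² + 2aΔx = 8.12² + 2·-3.3·4 = 39.6 → v = 6.29 m/s
t = (v − v₀)/a = (6.29 − 8.12)/-3.3 = 0.555 s

Phase 3 (constant speed): v₀ = 6.29 m/s, a = 0 m/s².
Constant speed: t = d/v = 90/6.29 = 14.3 s

Phase 4 (accelerating): v₀ = 6.29 m/s, a = 0.9 m/s².
v = v₀ + at = 6.29 + (0.9)(7) = 12.6 m/s
Δx = v₀t + ½at² = 6.29·7 + 0.5·0.9·7² = 66.1 m
Distance in phase 4 = 66.1 m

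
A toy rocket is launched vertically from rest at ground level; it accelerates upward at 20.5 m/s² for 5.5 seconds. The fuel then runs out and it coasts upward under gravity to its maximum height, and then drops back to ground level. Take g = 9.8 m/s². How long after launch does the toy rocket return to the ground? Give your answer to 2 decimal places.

30.99 s

Phase 1 (powered ascent): v₀ = 0 m/s, a = 20.5 m/s².
v = v₀ + at = 0 + (20.5)(5.5) = 113 m/s
Δx = v₀t + ½at² = 0·5.5 + 0.5·20.5·5.5² = 310 m

Phase 2 (coasting upward): v₀ = 113 m/s, a = -9.8 m/s².
v = v₀ + at → t = (0 − 113) / -9.8 = 11.5 s
v² = v₀² + 2aΔx → Δx = (0² − 113²)/(2·-9.8) = 649 m

Phase 3 (free fall): v₀ = 0 m/s, a = -9.8 m/s².
Falls 959 m from rest: t = √(2·959/9.8) = 14.0 s; v = g·t = 137 m/s.
Total time = 5.50 + 11.5 + 14.0 = 31.0 s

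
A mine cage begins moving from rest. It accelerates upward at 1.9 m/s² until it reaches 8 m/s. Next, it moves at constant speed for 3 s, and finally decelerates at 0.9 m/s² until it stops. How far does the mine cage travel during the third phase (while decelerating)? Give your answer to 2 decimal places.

35.56 m

Phase 1 (accelerating): v₀ = 0 m/s, a = 1.9 m/s².
v = v₀ + at → t = (8 − 0) / 1.9 = 4.21 s
v² = v₀² + 2aΔx → Δx = (8² − 0²)/(2·1.9) = 16.8 m

Phase 2 (constant speed): v₀ = 8.00 m/s, a = 0 m/s².
v = v₀ + at = 8.00 + (0)(3) = 8.00 m/s
Δx = v₀t + ½at² = 8.00·3 + 0.5·0·3² = 24.0 m

Phase 3 (decelerating): v₀ = 8.00 m/s, a = -0.9 m/s².
v = v₀ + at → t = (0 − 8.00) / -0.9 = 8.89 s
v² = v₀² + 2aΔx → Δx = (0² − 8.00²)/(2·-0.9) = 35.6 m
Distance in phase 3 = 35.6 m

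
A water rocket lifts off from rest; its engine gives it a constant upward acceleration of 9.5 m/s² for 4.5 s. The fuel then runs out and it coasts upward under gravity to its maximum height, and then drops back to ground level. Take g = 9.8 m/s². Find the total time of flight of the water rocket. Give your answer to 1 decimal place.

Phase 1 (powered ascent): v₀ = 0 m/s, a = 9.5 m/s².
v = v₀ + at = 0 + (9.5)(4.5) = 42.8 m/s
Δx = v₀t + ½at² = 0·4.5 + 0.5·9.5·4.5² = 96.2 m

Phase 2 (coasting upward): v₀ = 42.8 m/s, a = -9.8 m/s².
v = v₀ + at → t = (0 − 42.8) / -9.8 = 4.36 s
v² = v₀² + 2aΔx → Δx = (0² − 42.8²)/(2·-9.8) = 93.2 m

Phase 3 (free fall): v₀ = 0 m/s, a = -9.8 m/s².
Falls 189 m from rest: t = √(2·189/9.8) = 6.22 s; v = g·t = 60.9 m/s.
Total time = 4.50 + 4.36 + 6.22 = 15.1 s

15.1 s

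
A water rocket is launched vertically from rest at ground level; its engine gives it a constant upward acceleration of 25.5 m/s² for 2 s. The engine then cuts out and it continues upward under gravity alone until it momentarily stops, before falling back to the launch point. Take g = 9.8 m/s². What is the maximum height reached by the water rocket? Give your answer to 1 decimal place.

Phase 1 (powered ascent): v₀ = 0 m/s, a = 25.5 m/s².
v = v₀ + at = 0 + (25.5)(2) = 51.0 m/s
Δx = v₀t + ½at² = 0·2 + 0.5·25.5·2² = 51.0 m

Phase 2 (coasting upward): v₀ = 51.0 m/s, a = -9.8 m/s².
v = v₀ + at → t = (0 − 51.0) / -9.8 = 5.20 s
v² = v₀² + 2aΔx → Δx = (0² − 51.0²)/(2·-9.8) = 133 m
Maximum height = 51.0 + 133 = 184 m

183.7 m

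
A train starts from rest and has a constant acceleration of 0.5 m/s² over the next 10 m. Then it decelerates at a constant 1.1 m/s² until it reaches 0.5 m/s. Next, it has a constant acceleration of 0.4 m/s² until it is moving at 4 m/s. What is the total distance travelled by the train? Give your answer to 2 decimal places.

Phase 1 (accelerating): v₀ = 0 m/s, a = 0.5 m/s².
v² = v₀² + 2aΔx = 0² + 2·0.5·10 = 10.0 → v = 3.16 m/s
t = (v − v₀)/a = (3.16 − 0)/0.5 = 6.32 s

Phase 2 (decelerating): v₀ = 3.16 m/s, a = -1.1 m/s².
v = v₀ + at → t = (0.5 − 3.16) / -1.1 = 2.42 s
v² = v₀² + 2aΔx → Δx = (0.5² − 3.16²)/(2·-1.1) = 4.43 m

Phase 3 (accelerating): v₀ = 0.500 m/s, a = 0.4 m/s².
v = v₀ + at → t = (4 − 0.500) / 0.4 = 8.75 s
v² = v₀² + 2aΔx → Δx = (4² − 0.500²)/(2·0.4) = 19.7 m
Total distance = 10.0 + 4.43 + 19.7 = 34.1 m

34.12 m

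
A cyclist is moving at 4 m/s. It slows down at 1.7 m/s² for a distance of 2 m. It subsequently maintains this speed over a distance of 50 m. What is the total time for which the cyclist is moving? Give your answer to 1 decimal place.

17.1 s

Phase 1 (decelerating): v₀ = 4.00 m/s, a = -1.7 m/s².
v² = v₀² + 2aΔx = 4.00² + 2·-1.7·2 = 9.20 → v = 3.03 m/s
t = (v − v₀)/a = (3.03 − 4.00)/-1.7 = 0.569 s

Phase 2 (constant speed): v₀ = 3.03 m/s, a = 0 m/s².
Constant speed: t = d/v = 50/3.03 = 16.5 s
Total time = 0.569 + 16.5 = 17.1 s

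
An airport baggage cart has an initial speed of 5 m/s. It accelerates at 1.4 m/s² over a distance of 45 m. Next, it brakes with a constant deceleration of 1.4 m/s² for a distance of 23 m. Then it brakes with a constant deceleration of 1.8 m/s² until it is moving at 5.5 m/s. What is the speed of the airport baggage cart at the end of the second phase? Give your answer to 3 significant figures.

9.31 m/s

Phase 1 (accelerating): v₀ = 5.00 m/s, a = 1.4 m/s².
v² = v₀² + 2aΔx = 5.00² + 2·1.4·45 = 151 → v = 12.3 m/s
t = (v − v₀)/a = (12.3 − 5.00)/1.4 = 5.21 s

Phase 2 (decelerating): v₀ = 12.3 m/s, a = -1.4 m/s².
v² = v₀² + 2aΔx = 12.3² + 2·-1.4·23 = 86.6 → v = 9.31 m/s
t = (v − v₀)/a = (9.31 − 12.3)/-1.4 = 2.13 s
Speed at end of phase 2 = 9.31 m/s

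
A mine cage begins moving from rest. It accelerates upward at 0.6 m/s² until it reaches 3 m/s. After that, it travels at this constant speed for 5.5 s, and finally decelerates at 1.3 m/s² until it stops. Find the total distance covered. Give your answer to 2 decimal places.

Phase 1 (accelerating): v₀ = 0 m/s, a = 0.6 m/s².
v = v₀ + at → t = (3 − 0) / 0.6 = 5.00 s
v² = v₀² + 2aΔx → Δx = (3² − 0²)/(2·0.6) = 7.50 m

Phase 2 (constant speed): v₀ = 3.00 m/s, a = 0 m/s².
v = v₀ + at = 3.00 + (0)(5.5) = 3.00 m/s
Δx = v₀t + ½at² = 3.00·5.5 + 0.5·0·5.5² = 16.5 m

Phase 3 (decelerating): v₀ = 3.00 m/s, a = -1.3 m/s².
v = v₀ + at → t = (0 − 3.00) / -1.3 = 2.31 s
v² = v₀² + 2aΔx → Δx = (0² − 3.00²)/(2·-1.3) = 3.46 m
Total distance = 7.50 + 16.5 + 3.46 = 27.5 m

27.46 m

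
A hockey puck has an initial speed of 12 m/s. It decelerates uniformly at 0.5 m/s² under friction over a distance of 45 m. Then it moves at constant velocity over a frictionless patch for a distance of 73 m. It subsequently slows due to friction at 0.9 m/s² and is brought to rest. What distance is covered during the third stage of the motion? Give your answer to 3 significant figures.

Phase 1 (decelerating): v₀ = 12.0 m/s, a = -0.5 m/s².
v² = v₀² + 2aΔx = 12.0² + 2·-0.5·45 = 99.0 → v = 9.95 m/s
t = (v − v₀)/a = (9.95 − 12.0)/-0.5 = 4.10 s

Phase 2 (constant speed): v₀ = 9.95 m/s, a = 0 m/s².
Constant speed: t = d/v = 73/9.95 = 7.34 s

Phase 3 (decelerating): v₀ = 9.95 m/s, a = -0.9 m/s².
v = v₀ + at → t = (0 − 9.95) / -0.9 = 11.1 s
v² = v₀² + 2aΔx → Δx = (0² − 9.95²)/(2·-0.9) = 55.0 m
Distance in phase 3 = 55.0 m

55.0 m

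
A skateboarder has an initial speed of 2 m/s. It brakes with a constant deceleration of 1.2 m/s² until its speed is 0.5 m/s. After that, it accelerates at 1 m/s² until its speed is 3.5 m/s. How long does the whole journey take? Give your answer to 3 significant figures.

4.25 s

Phase 1 (decelerating): v₀ = 2.00 m/s, a = -1.2 m/s².
v = v₀ + at → t = (0.5 − 2.00) / -1.2 = 1.25 s
v² = v₀² + 2aΔx → Δx = (0.5² − 2.00²)/(2·-1.2) = 1.56 m

Phase 2 (accelerating): v₀ = 0.500 m/s, a = 1 m/s².
v = v₀ + at → t = (3.5 − 0.500) / 1 = 3.00 s
v² = v₀² + 2aΔx → Δx = (3.5² − 0.500²)/(2·1) = 6.00 m
Total time = 1.25 + 3.00 = 4.25 s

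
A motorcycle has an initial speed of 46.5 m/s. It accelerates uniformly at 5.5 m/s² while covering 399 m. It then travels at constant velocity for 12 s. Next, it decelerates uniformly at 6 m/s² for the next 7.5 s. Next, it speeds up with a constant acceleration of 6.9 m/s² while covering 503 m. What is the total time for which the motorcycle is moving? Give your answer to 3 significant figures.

Phase 1 (accelerating): v₀ = 46.5 m/s, a = 5.5 m/s².
v² = v₀² + 2aΔx = 46.5² + 2·5.5·399 = 6550 → v = 80.9 m/s
t = (v − v₀)/a = (80.9 − 46.5)/5.5 = 6.26 s

Phase 2 (constant speed): v₀ = 80.9 m/s, a = 0 m/s².
v = v₀ + at = 80.9 + (0)(12) = 80.9 m/s
Δx = v₀t + ½at² = 80.9·12 + 0.5·0·12² = 971 m

Phase 3 (decelerating): v₀ = 80.9 m/s, a = -6 m/s².
v = v₀ + at = 80.9 + (-6)(7.5) = 35.9 m/s
Δx = v₀t + ½at² = 80.9·7.5 + 0.5·-6·7.5² = 438 m

Phase 4 (accelerating): v₀ = 35.9 m/s, a = 6.9 m/s².
v² = v₀² + 2aΔx = 35.9² + 2·6.9·503 = 8230 → v = 90.7 m/s
t = (v − v₀)/a = (90.7 − 35.9)/6.9 = 7.94 s
Total time = 6.26 + 12.0 + 7.50 + 7.94 = 33.7 s

33.7 s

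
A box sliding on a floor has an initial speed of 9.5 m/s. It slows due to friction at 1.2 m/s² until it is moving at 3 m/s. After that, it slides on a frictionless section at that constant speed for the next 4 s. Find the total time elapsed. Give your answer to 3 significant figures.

9.42 s

Phase 1 (decelerating): v₀ = 9.50 m/s, a = -1.2 m/s².
v = v₀ + at → t = (3 − 9.50) / -1.2 = 5.42 s
v² = v₀² + 2aΔx → Δx = (3² − 9.50²)/(2·-1.2) = 33.9 m

Phase 2 (constant speed): v₀ = 3.00 m/s, a = 0 m/s².
v = v₀ + at = 3.00 + (0)(4) = 3.00 m/s
Δx = v₀t + ½at² = 3.00·4 + 0.5·0·4² = 12.0 m
Total time = 5.42 + 4.00 = 9.42 s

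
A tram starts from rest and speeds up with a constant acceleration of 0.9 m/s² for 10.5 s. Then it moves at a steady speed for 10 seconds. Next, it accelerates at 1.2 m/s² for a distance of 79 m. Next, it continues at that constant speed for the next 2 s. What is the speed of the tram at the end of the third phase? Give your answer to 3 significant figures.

Phase 1 (accelerating): v₀ = 0 m/s, a = 0.9 m/s².
v = v₀ + at = 0 + (0.9)(10.5) = 9.45 m/s
Δx = v₀t + ½at² = 0·10.5 + 0.5·0.9·10.5² = 49.6 m

Phase 2 (constant speed): v₀ = 9.45 m/s, a = 0 m/s².
v = v₀ + at = 9.45 + (0)(10) = 9.45 m/s
Δx = v₀t + ½at² = 9.45·10 + 0.5·0·10² = 94.5 m

Phase 3 (accelerating): v₀ = 9.45 m/s, a = 1.2 m/s².
v² = v₀² + 2aΔx = 9.45² + 2·1.2·79 = 279 → v = 16.7 m/s
t = (v − v₀)/a = (16.7 − 9.45)/1.2 = 6.04 s
Speed at end of phase 3 = 16.7 m/s

16.7 m/s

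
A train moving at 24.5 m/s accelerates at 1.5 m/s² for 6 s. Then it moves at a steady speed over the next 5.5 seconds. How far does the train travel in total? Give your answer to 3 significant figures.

Phase 1 (accelerating): v₀ = 24.5 m/s, a = 1.5 m/s².
v = v₀ + at = 24.5 + (1.5)(6) = 33.5 m/s
Δx = v₀t + ½at² = 24.5·6 + 0.5·1.5·6² = 174 m

Phase 2 (constant speed): v₀ = 33.5 m/s, a = 0 m/s².
v = v₀ + at = 33.5 + (0)(5.5) = 33.5 m/s
Δx = v₀t + ½at² = 33.5·5.5 + 0.5·0·5.5² = 184 m
Total distance = 174 + 184 = 358 m

358 m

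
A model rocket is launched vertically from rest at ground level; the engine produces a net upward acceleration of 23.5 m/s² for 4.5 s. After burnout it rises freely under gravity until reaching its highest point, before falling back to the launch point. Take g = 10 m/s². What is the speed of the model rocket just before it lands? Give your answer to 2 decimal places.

Phase 1 (powered ascent): v₀ = 0 m/s, a = 23.5 m/s².
v = v₀ + at = 0 + (23.5)(4.5) = 106 m/s
Δx = v₀t + ½at² = 0·4.5 + 0.5·23.5·4.5² = 238 m

Phase 2 (coasting upward): v₀ = 106 m/s, a = -10 m/s².
v = v₀ + at → t = (0 − 106) / -10 = 10.6 s
v² = v₀² + 2aΔx → Δx = (0² − 106²)/(2·-10) = 559 m

Phase 3 (free fall): v₀ = 0 m/s, a = -10 m/s².
Falls 797 m from rest: t = √(2·797/10) = 12.6 s; v = g·t = 126 m/s.
Impact speed = 126 m/s

126.26 m/s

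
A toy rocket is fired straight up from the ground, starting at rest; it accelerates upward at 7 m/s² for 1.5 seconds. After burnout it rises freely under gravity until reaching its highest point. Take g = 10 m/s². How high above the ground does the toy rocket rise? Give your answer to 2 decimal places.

13.39 m

Phase 1 (powered ascent): v₀ = 0 m/s, a = 7 m/s².
v = v₀ + at = 0 + (7)(1.5) = 10.5 m/s
Δx = v₀t + ½at² = 0·1.5 + 0.5·7·1.5² = 7.88 m

Phase 2 (coasting upward): v₀ = 10.5 m/s, a = -10 m/s².
v = v₀ + at → t = (0 − 10.5) / -10 = 1.05 s
v² = v₀² + 2aΔx → Δx = (0² − 10.5²)/(2·-10) = 5.51 m
Maximum height = 7.88 + 5.51 = 13.4 m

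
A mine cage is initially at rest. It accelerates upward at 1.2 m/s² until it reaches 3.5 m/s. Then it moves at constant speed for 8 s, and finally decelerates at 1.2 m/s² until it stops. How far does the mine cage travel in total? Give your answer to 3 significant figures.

38.2 m

Phase 1 (accelerating): v₀ = 0 m/s, a = 1.2 m/s².
v = v₀ + at → t = (3.5 − 0) / 1.2 = 2.92 s
v² = v₀² + 2aΔx → Δx = (3.5² − 0²)/(2·1.2) = 5.10 m

Phase 2 (constant speed): v₀ = 3.50 m/s, a = 0 m/s².
v = v₀ + at = 3.50 + (0)(8) = 3.50 m/s
Δx = v₀t + ½at² = 3.50·8 + 0.5·0·8² = 28.0 m

Phase 3 (decelerating): v₀ = 3.50 m/s, a = -1.2 m/s².
v = v₀ + at → t = (0 − 3.50) / -1.2 = 2.92 s
v² = v₀² + 2aΔx → Δx = (0² − 3.50²)/(2·-1.2) = 5.10 m
Total distance = 5.10 + 28.0 + 5.10 = 38.2 m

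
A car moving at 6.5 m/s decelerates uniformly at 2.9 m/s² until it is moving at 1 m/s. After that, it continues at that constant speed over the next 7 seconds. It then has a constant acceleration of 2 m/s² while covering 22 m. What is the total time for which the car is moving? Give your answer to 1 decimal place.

Phase 1 (decelerating): v₀ = 6.50 m/s, a = -2.9 m/s².
v = v₀ + at → t = (1 − 6.50) / -2.9 = 1.90 s
v² = v₀² + 2aΔx → Δx = (1² − 6.50²)/(2·-2.9) = 7.11 m

Phase 2 (constant speed): v₀ = 1.00 m/s, a = 0 m/s².
v = v₀ + at = 1.00 + (0)(7) = 1.00 m/s
Δx = v₀t + ½at² = 1.00·7 + 0.5·0·7² = 7.00 m

Phase 3 (accelerating): v₀ = 1.00 m/s, a = 2 m/s².
v² = v₀² + 2aΔx = 1.00² + 2·2·22 = 89.0 → v = 9.43 m/s
t = (v − v₀)/a = (9.43 − 1.00)/2 = 4.22 s
Total time = 1.90 + 7.00 + 4.22 = 13.1 s

13.1 s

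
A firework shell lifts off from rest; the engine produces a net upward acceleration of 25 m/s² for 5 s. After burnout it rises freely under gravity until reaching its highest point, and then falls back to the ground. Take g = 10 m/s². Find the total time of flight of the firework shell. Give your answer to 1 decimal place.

Phase 1 (powered ascent): v₀ = 0 m/s, a = 25 m/s².
v = v₀ + at = 0 + (25)(5) = 125 m/s
Δx = v₀t + ½at² = 0·5 + 0.5·25·5² = 312 m

Phase 2 (coasting upward): v₀ = 125 m/s, a = -10 m/s².
v = v₀ + at → t = (0 − 125) / -10 = 12.5 s
v² = v₀² + 2aΔx → Δx = (0² − 125²)/(2·-10) = 781 m

Phase 3 (free fall): v₀ = 0 m/s, a = -10 m/s².
Falls 1090 m from rest: t = √(2·1090/10) = 14.8 s; v = g·t = 148 m/s.
Total time = 5.00 + 12.5 + 14.8 = 32.3 s

32.3 s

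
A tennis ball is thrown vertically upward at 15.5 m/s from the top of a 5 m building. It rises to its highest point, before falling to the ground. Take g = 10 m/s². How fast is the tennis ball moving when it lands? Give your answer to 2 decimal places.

18.45 m/s

Phase 1 (rising): v₀ = 15.5 m/s, a = -10 m/s².
v = v₀ + at → t = (0 − 15.5) / -10 = 1.55 s
v² = v₀² + 2aΔx → Δx = (0² − 15.5²)/(2·-10) = 12.0 m

Phase 2 (falling): v₀ = 0 m/s, a = -10 m/s².
Falls 17.0 m from rest: t = √(2·17.0/10) = 1.84 s; v = g·t = 18.4 m/s.
Final speed = 18.4 m/s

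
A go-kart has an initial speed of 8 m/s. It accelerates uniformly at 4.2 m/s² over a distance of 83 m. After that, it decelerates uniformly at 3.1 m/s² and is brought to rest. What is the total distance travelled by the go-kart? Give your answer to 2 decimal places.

205.77 m

Phase 1 (accelerating): v₀ = 8.00 m/s, a = 4.2 m/s².
v² = v₀² + 2aΔx = 8.00² + 2·4.2·83 = 761 → v = 27.6 m/s
t = (v − v₀)/a = (27.6 − 8.00)/4.2 = 4.66 s

Phase 2 (decelerating): v₀ = 27.6 m/s, a = -3.1 m/s².
v = v₀ + at → t = (0 − 27.6) / -3.1 = 8.90 s
v² = v₀² + 2aΔx → Δx = (0² − 27.6²)/(2·-3.1) = 123 m
Total distance = 83.0 + 123 = 206 m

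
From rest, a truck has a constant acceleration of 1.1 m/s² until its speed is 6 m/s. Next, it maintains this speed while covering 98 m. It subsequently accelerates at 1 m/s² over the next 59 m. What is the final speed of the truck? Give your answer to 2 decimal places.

12.41 m/s

Phase 1 (accelerating): v₀ = 0 m/s, a = 1.1 m/s².
v = v₀ + at → t = (6 − 0) / 1.1 = 5.45 s
v² = v₀² + 2aΔx → Δx = (6² − 0²)/(2·1.1) = 16.4 m

Phase 2 (constant speed): v₀ = 6.00 m/s, a = 0 m/s².
Constant speed: t = d/v = 98/6.00 = 16.3 s

Phase 3 (accelerating): v₀ = 6.00 m/s, a = 1 m/s².
v² = v₀² + 2aΔx = 6.00² + 2·1·59 = 154 → v = 12.4 m/s
t = (v − v₀)/a = (12.4 − 6.00)/1 = 6.41 s
Final speed = 12.4 m/s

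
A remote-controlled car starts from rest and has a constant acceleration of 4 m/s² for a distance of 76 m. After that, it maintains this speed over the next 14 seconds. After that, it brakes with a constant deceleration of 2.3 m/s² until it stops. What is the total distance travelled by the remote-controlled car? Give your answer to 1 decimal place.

Phase 1 (accelerating): v₀ = 0 m/s, a = 4 m/s².
v² = v₀² + 2aΔx = 0² + 2·4·76 = 608 → v = 24.7 m/s
t = (v − v₀)/a = (24.7 − 0)/4 = 6.16 s

Phase 2 (constant speed): v₀ = 24.7 m/s, a = 0 m/s².
v = v₀ + at = 24.7 + (0)(14) = 24.7 m/s
Δx = v₀t + ½at² = 24.7·14 + 0.5·0·14² = 345 m

Phase 3 (decelerating): v₀ = 24.7 m/s, a = -2.3 m/s².
v = v₀ + at → t = (0 − 24.7) / -2.3 = 10.7 s
v² = v₀² + 2aΔx → Δx = (0² − 24.7²)/(2·-2.3) = 132 m
Total distance = 76.0 + 345 + 132 = 553 m

553.4 m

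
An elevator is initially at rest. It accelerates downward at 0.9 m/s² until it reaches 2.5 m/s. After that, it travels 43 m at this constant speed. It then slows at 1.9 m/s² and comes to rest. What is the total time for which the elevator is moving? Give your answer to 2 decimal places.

Phase 1 (accelerating): v₀ = 0 m/s, a = 0.9 m/s².
v = v₀ + at → t = (2.5 − 0) / 0.9 = 2.78 s
v² = v₀² + 2aΔx → Δx = (2.5² − 0²)/(2·0.9) = 3.47 m

Phase 2 (constant speed): v₀ = 2.50 m/s, a = 0 m/s².
Constant speed: t = d/v = 43/2.50 = 17.2 s

Phase 3 (decelerating): v₀ = 2.50 m/s, a = -1.9 m/s².
v = v₀ + at → t = (0 − 2.50) / -1.9 = 1.32 s
v² = v₀² + 2aΔx → Δx = (0² − 2.50²)/(2·-1.9) = 1.64 m
Total time = 2.78 + 17.2 + 1.32 = 21.3 s

21.29 s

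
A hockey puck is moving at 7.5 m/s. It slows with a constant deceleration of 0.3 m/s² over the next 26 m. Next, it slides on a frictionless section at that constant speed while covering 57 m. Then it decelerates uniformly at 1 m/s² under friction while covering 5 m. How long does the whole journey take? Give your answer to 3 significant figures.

13.5 s

Phase 1 (decelerating): v₀ = 7.50 m/s, a = -0.3 m/s².
v² = v₀² + 2aΔx = 7.50² + 2·-0.3·26 = 40.6 → v = 6.38 m/s
t = (v − v₀)/a = (6.38 − 7.50)/-0.3 = 3.75 s

Phase 2 (constant speed): v₀ = 6.38 m/s, a = 0 m/s².
Constant speed: t = d/v = 57/6.38 = 8.94 s

Phase 3 (decelerating): v₀ = 6.38 m/s, a = -1 m/s².
v² = v₀² + 2aΔx = 6.38² + 2·-1·5 = 30.6 → v = 5.54 m/s
t = (v − v₀)/a = (5.54 − 6.38)/-1 = 0.839 s
Total time = 3.75 + 8.94 + 0.839 = 13.5 s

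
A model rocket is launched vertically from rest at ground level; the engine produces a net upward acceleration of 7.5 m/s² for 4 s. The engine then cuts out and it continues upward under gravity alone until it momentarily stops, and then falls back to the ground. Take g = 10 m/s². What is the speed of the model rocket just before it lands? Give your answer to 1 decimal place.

45.8 m/s

Phase 1 (powered ascent): v₀ = 0 m/s, a = 7.5 m/s².
v = v₀ + at = 0 + (7.5)(4) = 30.0 m/s
Δx = v₀t + ½at² = 0·4 + 0.5·7.5·4² = 60.0 m

Phase 2 (coasting upward): v₀ = 30.0 m/s, a = -10 m/s².
v = v₀ + at → t = (0 − 30.0) / -10 = 3.00 s
v² = v₀² + 2aΔx → Δx = (0² − 30.0²)/(2·-10) = 45.0 m

Phase 3 (free fall): v₀ = 0 m/s, a = -10 m/s².
Falls 105 m from rest: t = √(2·105/10) = 4.58 s; v = g·t = 45.8 m/s.
Impact speed = 45.8 m/s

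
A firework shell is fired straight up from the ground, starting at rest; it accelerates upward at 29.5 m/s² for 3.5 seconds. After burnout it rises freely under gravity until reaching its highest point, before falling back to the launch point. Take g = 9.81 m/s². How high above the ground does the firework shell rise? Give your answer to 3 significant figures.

724 m

Phase 1 (powered ascent): v₀ = 0 m/s, a = 29.5 m/s².
v = v₀ + at = 0 + (29.5)(3.5) = 103 m/s
Δx = v₀t + ½at² = 0·3.5 + 0.5·29.5·3.5² = 181 m

Phase 2 (coasting upward): v₀ = 103 m/s, a = -9.81 m/s².
v = v₀ + at → t = (0 − 103) / -9.81 = 10.5 s
v² = v₀² + 2aΔx → Δx = (0² − 103²)/(2·-9.81) = 543 m
Maximum height = 181 + 543 = 724 m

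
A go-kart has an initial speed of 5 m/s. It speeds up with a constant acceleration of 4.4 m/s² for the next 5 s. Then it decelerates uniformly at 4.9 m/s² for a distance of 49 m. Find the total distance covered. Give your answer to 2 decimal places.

Phase 1 (accelerating): v₀ = 5.00 m/s, a = 4.4 m/s².
v = v₀ + at = 5.00 + (4.4)(5) = 27.0 m/s
Δx = v₀t + ½at² = 5.00·5 + 0.5·4.4·5² = 80.0 m

Phase 2 (decelerating): v₀ = 27.0 m/s, a = -4.9 m/s².
v² = v₀² + 2aΔx = 27.0² + 2·-4.9·49 = 249 → v = 15.8 m/s
t = (v − v₀)/a = (15.8 − 27.0)/-4.9 = 2.29 s
Total distance = 80.0 + 49.0 = 129 m

129.00 m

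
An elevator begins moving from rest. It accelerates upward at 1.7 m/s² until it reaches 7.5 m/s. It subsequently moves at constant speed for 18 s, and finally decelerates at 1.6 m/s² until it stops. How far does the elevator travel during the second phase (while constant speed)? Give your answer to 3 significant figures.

135 m

Phase 1 (accelerating): v₀ = 0 m/s, a = 1.7 m/s².
v = v₀ + at → t = (7.5 − 0) / 1.7 = 4.41 s
v² = v₀² + 2aΔx → Δx = (7.5² − 0²)/(2·1.7) = 16.5 m

Phase 2 (constant speed): v₀ = 7.50 m/s, a = 0 m/s².
v = v₀ + at = 7.50 + (0)(18) = 7.50 m/s
Δx = v₀t + ½at² = 7.50·18 + 0.5·0·18² = 135 m
Distance in phase 2 = 135 m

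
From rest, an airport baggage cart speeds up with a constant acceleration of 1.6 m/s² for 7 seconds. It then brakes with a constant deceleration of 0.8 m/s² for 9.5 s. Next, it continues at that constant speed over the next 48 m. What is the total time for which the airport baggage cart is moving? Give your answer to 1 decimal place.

Phase 1 (accelerating): v₀ = 0 m/s, a = 1.6 m/s².
v = v₀ + at = 0 + (1.6)(7) = 11.2 m/s
Δx = v₀t + ½at² = 0·7 + 0.5·1.6·7² = 39.2 m

Phase 2 (decelerating): v₀ = 11.2 m/s, a = -0.8 m/s².
v = v₀ + at = 11.2 + (-0.8)(9.5) = 3.60 m/s
Δx = v₀t + ½at² = 11.2·9.5 + 0.5·-0.8·9.5² = 70.3 m

Phase 3 (constant speed): v₀ = 3.60 m/s, a = 0 m/s².
Constant speed: t = d/v = 48/3.60 = 13.3 s
Total time = 7.00 + 9.50 + 13.3 = 29.8 s

29.8 s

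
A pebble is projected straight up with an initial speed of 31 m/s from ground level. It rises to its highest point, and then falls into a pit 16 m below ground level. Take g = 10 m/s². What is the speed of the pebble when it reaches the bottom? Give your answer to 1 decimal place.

35.8 m/s

Phase 1 (rising): v₀ = 31.0 m/s, a = -10 m/s².
v = v₀ + at → t = (0 − 31.0) / -10 = 3.10 s
v² = v₀² + 2aΔx → Δx = (0² − 31.0²)/(2·-10) = 48.0 m

Phase 2 (falling): v₀ = 0 m/s, a = -10 m/s².
Falls 64.0 m from rest: t = √(2·64.0/10) = 3.58 s; v = g·t = 35.8 m/s.
Final speed = 35.8 m/s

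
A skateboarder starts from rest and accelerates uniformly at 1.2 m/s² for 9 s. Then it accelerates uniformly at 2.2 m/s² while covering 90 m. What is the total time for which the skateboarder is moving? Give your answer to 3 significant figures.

14.4 s

Phase 1 (accelerating): v₀ = 0 m/s, a = 1.2 m/s².
v = v₀ + at = 0 + (1.2)(9) = 10.8 m/s
Δx = v₀t + ½at² = 0·9 + 0.5·1.2·9² = 48.6 m

Phase 2 (accelerating): v₀ = 10.8 m/s, a = 2.2 m/s².
v² = v₀² + 2aΔx = 10.8² + 2·2.2·90 = 513 → v = 22.6 m/s
t = (v − v₀)/a = (22.6 − 10.8)/2.2 = 5.38 s
Total time = 9.00 + 5.38 = 14.4 s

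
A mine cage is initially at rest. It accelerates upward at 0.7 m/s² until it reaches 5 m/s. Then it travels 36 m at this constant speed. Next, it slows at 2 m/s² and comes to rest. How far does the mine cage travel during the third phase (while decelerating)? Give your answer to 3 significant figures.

Phase 1 (accelerating): v₀ = 0 m/s, a = 0.7 m/s².
v = v₀ + at → t = (5 − 0) / 0.7 = 7.14 s
v² = v₀² + 2aΔx → Δx = (5² − 0²)/(2·0.7) = 17.9 m

Phase 2 (constant speed): v₀ = 5.00 m/s, a = 0 m/s².
Constant speed: t = d/v = 36/5.00 = 7.20 s

Phase 3 (decelerating): v₀ = 5.00 m/s, a = -2 m/s².
v = v₀ + at → t = (0 − 5.00) / -2 = 2.50 s
v² = v₀² + 2aΔx → Δx = (0² − 5.00²)/(2·-2) = 6.25 m
Distance in phase 3 = 6.25 m

6.25 m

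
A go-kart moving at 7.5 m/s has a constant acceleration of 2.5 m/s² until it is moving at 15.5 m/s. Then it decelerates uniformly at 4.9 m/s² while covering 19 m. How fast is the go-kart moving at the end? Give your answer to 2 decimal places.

7.35 m/s

Phase 1 (accelerating): v₀ = 7.50 m/s, a = 2.5 m/s².
v = v₀ + at → t = (15.5 − 7.50) / 2.5 = 3.20 s
v² = v₀² + 2aΔx → Δx = (15.5² − 7.50²)/(2·2.5) = 36.8 m

Phase 2 (decelerating): v₀ = 15.5 m/s, a = -4.9 m/s².
v² = v₀² + 2aΔx = 15.5² + 2·-4.9·19 = 54.0 → v = 7.35 m/s
t = (v − v₀)/a = (7.35 − 15.5)/-4.9 = 1.66 s
Final speed = 7.35 m/s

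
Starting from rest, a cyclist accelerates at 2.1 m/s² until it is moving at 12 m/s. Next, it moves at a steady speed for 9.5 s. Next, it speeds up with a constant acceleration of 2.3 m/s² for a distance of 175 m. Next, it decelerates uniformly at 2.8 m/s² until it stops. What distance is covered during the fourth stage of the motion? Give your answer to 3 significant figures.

Phase 1 (accelerating): v₀ = 0 m/s, a = 2.1 m/s².
v = v₀ + at → t = (12 − 0) / 2.1 = 5.71 s
v² = v₀² + 2aΔx → Δx = (12² − 0²)/(2·2.1) = 34.3 m

Phase 2 (constant speed): v₀ = 12.0 m/s, a = 0 m/s².
v = v₀ + at = 12.0 + (0)(9.5) = 12.0 m/s
Δx = v₀t + ½at² = 12.0·9.5 + 0.5·0·9.5² = 114 m

Phase 3 (accelerating): v₀ = 12.0 m/s, a = 2.3 m/s².
v² = v₀² + 2aΔx = 12.0² + 2·2.3·175 = 949 → v = 30.8 m/s
t = (v − v₀)/a = (30.8 − 12.0)/2.3 = 8.18 s

Phase 4 (decelerating): v₀ = 30.8 m/s, a = -2.8 m/s².
v = v₀ + at → t = (0 − 30.8) / -2.8 = 11.0 s
v² = v₀² + 2aΔx → Δx = (0² − 30.8²)/(2·-2.8) = 169 m
Distance in phase 4 = 169 m

169 m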